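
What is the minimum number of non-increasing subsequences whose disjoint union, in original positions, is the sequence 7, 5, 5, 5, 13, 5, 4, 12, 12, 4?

2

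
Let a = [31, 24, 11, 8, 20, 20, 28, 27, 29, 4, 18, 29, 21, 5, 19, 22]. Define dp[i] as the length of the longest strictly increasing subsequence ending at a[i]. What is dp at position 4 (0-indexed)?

2

dp[i] = 1 + max{dp[j] : j<i, a[j]<a[i]} (or 1 if no such j):
i:      0  1  2  3  4  5  6  7  8  9 10 11 12 13 14 15
a[i]:  31 24 11  8 20 20 28 27 29  4 18 29 21  5 19 22
dp:     1  1  1  1  2  2  3  3  4  1  2  4  3  2  3  4
At index 4 the value is 2.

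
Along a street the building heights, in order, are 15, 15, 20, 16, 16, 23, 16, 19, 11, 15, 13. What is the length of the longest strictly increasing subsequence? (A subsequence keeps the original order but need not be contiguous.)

3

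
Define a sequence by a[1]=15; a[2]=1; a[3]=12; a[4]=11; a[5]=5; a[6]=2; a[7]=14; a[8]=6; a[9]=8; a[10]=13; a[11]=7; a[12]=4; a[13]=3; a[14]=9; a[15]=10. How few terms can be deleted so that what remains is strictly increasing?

9

Fewest deletions = n − (longest strictly increasing subsequence).
i:      1  2  3  4  5  6  7  8  9 10 11 12 13 14 15
a[i]:  15  1 12 11  5  2 14  6  8 13  7  4  3  9 10
dp:     1  1  2  2  2  2  3  3  4  5  4  3  3  5  6
max dp = 6, so deletions = 15 − 6 = 9.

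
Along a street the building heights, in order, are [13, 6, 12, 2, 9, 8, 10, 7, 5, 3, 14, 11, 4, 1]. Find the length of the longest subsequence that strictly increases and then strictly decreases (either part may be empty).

inc[i] = longest strictly increasing subsequence ending at i; dec[i] = longest strictly decreasing subsequence starting at i:
i:      1  2  3  4  5  6  7  8  9 10 11 12 13 14
a[i]:  13  6 12  2  9  8 10  7  5  3 14 11  4  1
inc:    1  1  2  1  2  2  3  2  2  2  4  4  3  1
dec:    8  4  7  2  6  5  5  4  3  2  4  3  2  1
Best peak at i=1 (value 13): inc=1, dec=8, length 1+8−1 = 8.

8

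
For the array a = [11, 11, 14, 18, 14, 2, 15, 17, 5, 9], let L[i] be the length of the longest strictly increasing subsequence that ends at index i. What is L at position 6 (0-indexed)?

dp[i] = 1 + max{dp[j] : j<i, a[j]<a[i]} (or 1 if no such j):
i:      0  1  2  3  4  5  6  7  8  9
a[i]:  11 11 14 18 14  2 15 17  5  9
dp:     1  1  2  3  2  1  3  4  2  3
At index 6 the value is 3.

3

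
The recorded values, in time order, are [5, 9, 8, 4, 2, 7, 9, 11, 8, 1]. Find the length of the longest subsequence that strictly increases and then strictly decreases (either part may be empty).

6

inc[i] = longest strictly increasing subsequence ending at i; dec[i] = longest strictly decreasing subsequence starting at i:
i:      1  2  3  4  5  6  7  8  9 10
a[i]:   5  9  8  4  2  7  9 11  8  1
inc:    1  2  2  1  1  2  3  4  3  1
dec:    4  5  4  3  2  2  3  3  2  1
Best peak at i=2 (value 9): inc=2, dec=5, length 2+5−1 = 6.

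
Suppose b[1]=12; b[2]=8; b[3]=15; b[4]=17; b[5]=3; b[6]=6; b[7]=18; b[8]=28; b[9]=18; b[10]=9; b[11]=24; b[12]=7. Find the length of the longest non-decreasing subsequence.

Let dp[i] be the length of the longest such subsequence ending at index i:
i:      1  2  3  4  5  6  7  8  9 10 11 12
b[i]:  12  8 15 17  3  6 18 28 18  9 24  7
dp:     1  1  2  3  1  2  4  5  5  3  6  3
Maximum dp value is 6.

6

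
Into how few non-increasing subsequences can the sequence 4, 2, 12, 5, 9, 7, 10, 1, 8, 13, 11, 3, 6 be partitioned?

Place each on the leftmost legal pile:
4 → new pile 1 (tops now [4])
2 → pile 1 (tops now [2])
12 → new pile 2 (tops now [2, 12])
5 → pile 2 (tops now [2, 5])
9 → new pile 3 (tops now [2, 5, 9])
7 → pile 3 (tops now [2, 5, 7])
10 → new pile 4 (tops now [2, 5, 7, 10])
1 → pile 1 (tops now [1, 5, 7, 10])
8 → pile 4 (tops now [1, 5, 7, 8])
13 → new pile 5 (tops now [1, 5, 7, 8, 13])
11 → pile 5 (tops now [1, 5, 7, 8, 11])
3 → pile 2 (tops now [1, 3, 7, 8, 11])
6 → pile 3 (tops now [1, 3, 6, 8, 11])
Five piles.

5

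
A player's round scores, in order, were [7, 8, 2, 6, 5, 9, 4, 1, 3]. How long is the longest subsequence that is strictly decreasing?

5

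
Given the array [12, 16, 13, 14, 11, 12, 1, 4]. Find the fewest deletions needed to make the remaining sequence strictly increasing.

5

Fewest deletions = n − (longest strictly increasing subsequence).
Patience tails:
12 → extends → [12]
16 → extends → [12, 16]
13 → replaces 16 → [12, 13]
14 → extends → [12, 13, 14]
11 → replaces 12 → [11, 13, 14]
12 → replaces 13 → [11, 12, 14]
1 → replaces 11 → [1, 12, 14]
4 → replaces 12 → [1, 4, 14]
Longest strictly increasing subsequence has length 3, so deletions = 8 − 3 = 5.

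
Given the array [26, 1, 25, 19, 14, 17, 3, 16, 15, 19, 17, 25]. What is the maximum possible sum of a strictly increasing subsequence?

Let S[i] be the best sum of a strictly increasing subsequence ending at i:
i:      1  2  3  4  5  6  7  8  9 10 11 12
a[i]:  26  1 25 19 14 17  3 16 15 19 17 25
S:     26  1 26 20 15 32  4 31 30 51 48 76
Maximum is 76 (e.g. 1 + 14 + 17 + 19 + 25).

76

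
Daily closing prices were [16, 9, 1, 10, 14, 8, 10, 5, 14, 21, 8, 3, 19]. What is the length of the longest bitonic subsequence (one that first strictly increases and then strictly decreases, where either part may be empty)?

7

inc[i] = longest strictly increasing subsequence ending at i; dec[i] = longest strictly decreasing subsequence starting at i:
i:      1  2  3  4  5  6  7  8  9 10 11 12 13
a[i]:  16  9  1 10 14  8 10  5 14 21  8  3 19
inc:    1  1  1  2  3  2  3  2  4  5  3  2  5
dec:    5  4  1  4  4  3  3  2  3  3  2  1  1
Best peak at i=10 (value 21): inc=5, dec=3, length 5+3−1 = 7.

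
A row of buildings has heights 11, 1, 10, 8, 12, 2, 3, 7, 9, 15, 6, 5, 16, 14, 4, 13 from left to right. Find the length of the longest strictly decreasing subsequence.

7

Negate each value so 'decreasing' becomes 'increasing', then run patience tails on the negated sequence:
-11 → extends → [-11]
-1 → extends → [-11, -1]
-10 → replaces -1 → [-11, -10]
-8 → extends → [-11, -10, -8]
-12 → replaces -11 → [-12, -10, -8]
-2 → extends → [-12, -10, -8, -2]
-3 → replaces -2 → [-12, -10, -8, -3]
-7 → replaces -3 → [-12, -10, -8, -7]
-9 → replaces -8 → [-12, -10, -9, -7]
-15 → replaces -12 → [-15, -10, -9, -7]
-6 → extends → [-15, -10, -9, -7, -6]
-5 → extends → [-15, -10, -9, -7, -6, -5]
-16 → replaces -15 → [-16, -10, -9, -7, -6, -5]
-14 → replaces -10 → [-16, -14, -9, -7, -6, -5]
-4 → extends → [-16, -14, -9, -7, -6, -5, -4]
-13 → replaces -9 → [-16, -14, -13, -7, -6, -5, -4]
Seven tails, so the longest strictly decreasing subsequence of the original has length 7.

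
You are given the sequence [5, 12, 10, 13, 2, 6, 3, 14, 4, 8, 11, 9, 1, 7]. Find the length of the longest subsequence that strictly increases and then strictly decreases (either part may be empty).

7

inc[i] = longest strictly increasing subsequence ending at i; dec[i] = longest strictly decreasing subsequence starting at i:
i:      1  2  3  4  5  6  7  8  9 10 11 12 13 14
a[i]:   5 12 10 13  2  6  3 14  4  8 11  9  1  7
inc:    1  2  2  3  1  2  2  4  3  4  5  5  1  4
dec:    3  5  4  4  2  3  2  4  2  2  3  2  1  1
Best peak at i=8 (value 14): inc=4, dec=4, length 4+4−1 = 7.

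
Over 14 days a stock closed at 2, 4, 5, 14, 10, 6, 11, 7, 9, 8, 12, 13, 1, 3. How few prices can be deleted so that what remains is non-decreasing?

Fewest deletions = n − (longest non-decreasing subsequence).
Patience tails:
2 → extends → [2]
4 → extends → [2, 4]
5 → extends → [2, 4, 5]
14 → extends → [2, 4, 5, 14]
10 → replaces 14 → [2, 4, 5, 10]
6 → replaces 10 → [2, 4, 5, 6]
11 → extends → [2, 4, 5, 6, 11]
7 → replaces 11 → [2, 4, 5, 6, 7]
9 → extends → [2, 4, 5, 6, 7, 9]
8 → replaces 9 → [2, 4, 5, 6, 7, 8]
12 → extends → [2, 4, 5, 6, 7, 8, 12]
13 → extends → [2, 4, 5, 6, 7, 8, 12, 13]
1 → replaces 2 → [1, 4, 5, 6, 7, 8, 12, 13]
3 → replaces 4 → [1, 3, 5, 6, 7, 8, 12, 13]
Longest non-decreasing subsequence has length 8, so deletions = 14 − 8 = 6.

6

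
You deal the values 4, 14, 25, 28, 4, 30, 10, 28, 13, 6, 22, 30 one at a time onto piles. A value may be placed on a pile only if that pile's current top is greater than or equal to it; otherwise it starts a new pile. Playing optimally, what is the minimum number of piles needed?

5

Place each on the leftmost legal pile:
4 → new pile 1 (tops now [4])
14 → new pile 2 (tops now [4, 14])
25 → new pile 3 (tops now [4, 14, 25])
28 → new pile 4 (tops now [4, 14, 25, 28])
4 → pile 1 (tops now [4, 14, 25, 28])
30 → new pile 5 (tops now [4, 14, 25, 28, 30])
10 → pile 2 (tops now [4, 10, 25, 28, 30])
28 → pile 4 (tops now [4, 10, 25, 28, 30])
13 → pile 3 (tops now [4, 10, 13, 28, 30])
6 → pile 2 (tops now [4, 6, 13, 28, 30])
22 → pile 4 (tops now [4, 6, 13, 22, 30])
30 → pile 5 (tops now [4, 6, 13, 22, 30])
Five piles.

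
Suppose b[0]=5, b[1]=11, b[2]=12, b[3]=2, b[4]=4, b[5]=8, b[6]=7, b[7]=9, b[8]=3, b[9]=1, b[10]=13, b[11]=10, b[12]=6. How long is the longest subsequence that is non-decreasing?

5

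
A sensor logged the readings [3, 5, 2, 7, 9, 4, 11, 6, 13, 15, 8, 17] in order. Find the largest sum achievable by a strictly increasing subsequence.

Let S[i] be the best sum of a strictly increasing subsequence ending at i:
i:      1  2  3  4  5  6  7  8  9 10 11 12
a[i]:   3  5  2  7  9  4 11  6 13 15  8 17
S:      3  8  2 15 24  7 35 14 48 63 23 80
Maximum is 80 (e.g. 3 + 5 + 7 + 9 + 11 + 13 + 15 + 17).

80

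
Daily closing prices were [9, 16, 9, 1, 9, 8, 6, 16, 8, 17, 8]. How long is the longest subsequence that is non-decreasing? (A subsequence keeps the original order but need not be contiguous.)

Track the smallest tail for each achievable length (allowing ties):
9 → extends → [9]
16 → extends → [9, 16]
9 → replaces 16 → [9, 9]
1 → replaces 9 → [1, 9]
9 → extends → [1, 9, 9]
8 → replaces 9 → [1, 8, 9]
6 → replaces 8 → [1, 6, 9]
16 → extends → [1, 6, 9, 16]
8 → replaces 9 → [1, 6, 8, 16]
17 → extends → [1, 6, 8, 16, 17]
8 → replaces 16 → [1, 6, 8, 8, 17]
Five tails, so the longest non-decreasing subsequence has length 5 (e.g. 9, 9, 9, 16, 17).

5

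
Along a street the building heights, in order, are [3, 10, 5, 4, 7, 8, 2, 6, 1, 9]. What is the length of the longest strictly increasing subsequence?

Track the smallest tail for each achievable length (strict):
3 → extends → [3]
10 → extends → [3, 10]
5 → replaces 10 → [3, 5]
4 → replaces 5 → [3, 4]
7 → extends → [3, 4, 7]
8 → extends → [3, 4, 7, 8]
2 → replaces 3 → [2, 4, 7, 8]
6 → replaces 7 → [2, 4, 6, 8]
1 → replaces 2 → [1, 4, 6, 8]
9 → extends → [1, 4, 6, 8, 9]
Five tails, so the longest strictly increasing subsequence has length 5 (e.g. 3, 5, 7, 8, 9).

5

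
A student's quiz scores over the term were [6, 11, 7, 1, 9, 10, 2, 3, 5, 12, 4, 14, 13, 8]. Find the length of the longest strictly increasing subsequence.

Track the smallest tail for each achievable length (strict):
6 → extends → [6]
11 → extends → [6, 11]
7 → replaces 11 → [6, 7]
1 → replaces 6 → [1, 7]
9 → extends → [1, 7, 9]
10 → extends → [1, 7, 9, 10]
2 → replaces 7 → [1, 2, 9, 10]
3 → replaces 9 → [1, 2, 3, 10]
5 → replaces 10 → [1, 2, 3, 5]
12 → extends → [1, 2, 3, 5, 12]
4 → replaces 5 → [1, 2, 3, 4, 12]
14 → extends → [1, 2, 3, 4, 12, 14]
13 → replaces 14 → [1, 2, 3, 4, 12, 13]
8 → replaces 12 → [1, 2, 3, 4, 8, 13]
Six tails, so the longest strictly increasing subsequence has length 6 (e.g. 6, 7, 9, 10, 12, 14).

6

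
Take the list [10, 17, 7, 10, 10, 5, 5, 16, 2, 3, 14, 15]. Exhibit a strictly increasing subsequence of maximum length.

Patience tails give the LIS length; then backtrack through the dp parents:
10 → extends → [10]
17 → extends → [10, 17]
7 → replaces 10 → [7, 17]
10 → replaces 17 → [7, 10]
10 → already a tail → [7, 10]
5 → replaces 7 → [5, 10]
5 → already a tail → [5, 10]
16 → extends → [5, 10, 16]
2 → replaces 5 → [2, 10, 16]
3 → replaces 10 → [2, 3, 16]
14 → replaces 16 → [2, 3, 14]
15 → extends → [2, 3, 14, 15]
Length 4; one witness is 7, 10, 14, 15.

7, 10, 14, 15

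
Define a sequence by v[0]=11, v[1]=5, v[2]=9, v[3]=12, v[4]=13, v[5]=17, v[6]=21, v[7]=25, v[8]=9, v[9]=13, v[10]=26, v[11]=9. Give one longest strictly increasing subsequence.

Patience tails give the LIS length; then backtrack through the dp parents:
11 → extends → [11]
5 → replaces 11 → [5]
9 → extends → [5, 9]
12 → extends → [5, 9, 12]
13 → extends → [5, 9, 12, 13]
17 → extends → [5, 9, 12, 13, 17]
21 → extends → [5, 9, 12, 13, 17, 21]
25 → extends → [5, 9, 12, 13, 17, 21, 25]
9 → already a tail → [5, 9, 12, 13, 17, 21, 25]
13 → already a tail → [5, 9, 12, 13, 17, 21, 25]
26 → extends → [5, 9, 12, 13, 17, 21, 25, 26]
9 → already a tail → [5, 9, 12, 13, 17, 21, 25, 26]
Length 8; one witness is 5, 9, 12, 13, 17, 21, 25, 26.

5, 9, 12, 13, 17, 21, 25, 26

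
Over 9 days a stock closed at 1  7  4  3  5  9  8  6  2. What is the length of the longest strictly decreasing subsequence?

4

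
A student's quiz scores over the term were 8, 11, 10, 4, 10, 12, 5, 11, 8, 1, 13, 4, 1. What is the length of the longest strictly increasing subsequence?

4

Track the smallest tail for each achievable length (strict):
8 → extends → [8]
11 → extends → [8, 11]
10 → replaces 11 → [8, 10]
4 → replaces 8 → [4, 10]
10 → already a tail → [4, 10]
12 → extends → [4, 10, 12]
5 → replaces 10 → [4, 5, 12]
11 → replaces 12 → [4, 5, 11]
8 → replaces 11 → [4, 5, 8]
1 → replaces 4 → [1, 5, 8]
13 → extends → [1, 5, 8, 13]
4 → replaces 5 → [1, 4, 8, 13]
1 → already a tail → [1, 4, 8, 13]
Four tails, so the longest strictly increasing subsequence has length 4 (e.g. 8, 11, 12, 13).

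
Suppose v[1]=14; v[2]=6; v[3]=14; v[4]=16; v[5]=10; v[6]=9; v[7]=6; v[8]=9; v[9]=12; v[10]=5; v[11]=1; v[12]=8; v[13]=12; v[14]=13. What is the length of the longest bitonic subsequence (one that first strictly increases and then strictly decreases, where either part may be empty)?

8

inc[i] = longest strictly increasing subsequence ending at i; dec[i] = longest strictly decreasing subsequence starting at i:
i:      1  2  3  4  5  6  7  8  9 10 11 12 13 14
v[i]:  14  6 14 16 10  9  6  9 12  5  1  8 12 13
inc:    1  1  2  3  2  2  1  2  3  1  1  2  3  4
dec:    6  3  6  6  5  4  3  3  3  2  1  1  1  1
Best peak at i=4 (value 16): inc=3, dec=6, length 3+6−1 = 8.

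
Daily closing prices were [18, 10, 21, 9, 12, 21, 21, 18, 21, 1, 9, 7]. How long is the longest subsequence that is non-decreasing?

Track the smallest tail for each achievable length (allowing ties):
18 → extends → [18]
10 → replaces 18 → [10]
21 → extends → [10, 21]
9 → replaces 10 → [9, 21]
12 → replaces 21 → [9, 12]
21 → extends → [9, 12, 21]
21 → extends → [9, 12, 21, 21]
18 → replaces 21 → [9, 12, 18, 21]
21 → extends → [9, 12, 18, 21, 21]
1 → replaces 9 → [1, 12, 18, 21, 21]
9 → replaces 12 → [1, 9, 18, 21, 21]
7 → replaces 9 → [1, 7, 18, 21, 21]
Five tails, so the longest non-decreasing subsequence has length 5 (e.g. 18, 21, 21, 21, 21).

5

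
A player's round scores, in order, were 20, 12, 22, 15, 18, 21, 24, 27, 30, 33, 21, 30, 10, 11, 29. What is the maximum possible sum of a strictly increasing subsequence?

Let S[i] be the best sum of a strictly increasing subsequence ending at i:
i:       1   2   3   4   5   6   7   8   9  10  11  12  13  14  15
a[i]:   20  12  22  15  18  21  24  27  30  33  21  30  10  11  29
S:      20  12  42  27  45  66  90 117 147 180  66 147  10  21 146
Maximum is 180 (e.g. 12 + 15 + 18 + 21 + 24 + 27 + 30 + 33).

180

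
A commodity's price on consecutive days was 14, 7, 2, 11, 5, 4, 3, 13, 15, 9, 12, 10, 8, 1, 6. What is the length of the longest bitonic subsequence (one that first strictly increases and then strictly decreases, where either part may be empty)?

8

inc[i] = longest strictly increasing subsequence ending at i; dec[i] = longest strictly decreasing subsequence starting at i:
i:      1  2  3  4  5  6  7  8  9 10 11 12 13 14 15
a[i]:  14  7  2 11  5  4  3 13 15  9 12 10  8  1  6
inc:    1  1  1  2  2  2  2  3  4  3  4  4  3  1  3
dec:    6  5  2  5  4  3  2  5  5  3  4  3  2  1  1
Best peak at i=9 (value 15): inc=4, dec=5, length 4+5−1 = 8.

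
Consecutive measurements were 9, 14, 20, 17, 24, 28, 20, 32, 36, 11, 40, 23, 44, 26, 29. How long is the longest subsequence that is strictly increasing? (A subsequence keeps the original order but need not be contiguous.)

9

Let dp[i] be the length of the longest such subsequence ending at index i:
i:      1  2  3  4  5  6  7  8  9 10 11 12 13 14 15
a[i]:   9 14 20 17 24 28 20 32 36 11 40 23 44 26 29
dp:     1  2  3  3  4  5  4  6  7  2  8  5  9  6  7
Maximum dp value is 9.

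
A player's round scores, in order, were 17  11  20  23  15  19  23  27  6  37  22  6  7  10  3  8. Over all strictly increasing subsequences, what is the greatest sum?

Let S[i] be the best sum of a strictly increasing subsequence ending at i:
i:       1   2   3   4   5   6   7   8   9  10  11  12  13  14  15  16
a[i]:   17  11  20  23  15  19  23  27   6  37  22   6   7  10   3   8
S:      17  11  37  60  26  45  68  95   6 132  67   6  13  23   3  21
Maximum is 132 (e.g. 11 + 15 + 19 + 23 + 27 + 37).

132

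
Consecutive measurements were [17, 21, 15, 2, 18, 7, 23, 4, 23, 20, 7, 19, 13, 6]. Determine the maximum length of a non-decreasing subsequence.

4

Track the smallest tail for each achievable length (allowing ties):
17 → extends → [17]
21 → extends → [17, 21]
15 → replaces 17 → [15, 21]
2 → replaces 15 → [2, 21]
18 → replaces 21 → [2, 18]
7 → replaces 18 → [2, 7]
23 → extends → [2, 7, 23]
4 → replaces 7 → [2, 4, 23]
23 → extends → [2, 4, 23, 23]
20 → replaces 23 → [2, 4, 20, 23]
7 → replaces 20 → [2, 4, 7, 23]
19 → replaces 23 → [2, 4, 7, 19]
13 → replaces 19 → [2, 4, 7, 13]
6 → replaces 7 → [2, 4, 6, 13]
Four tails, so the longest non-decreasing subsequence has length 4 (e.g. 17, 21, 23, 23).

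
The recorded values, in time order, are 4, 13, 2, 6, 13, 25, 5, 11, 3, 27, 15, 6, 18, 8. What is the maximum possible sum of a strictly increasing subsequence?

75

Let S[i] be the best sum of a strictly increasing subsequence ending at i:
i:      1  2  3  4  5  6  7  8  9 10 11 12 13 14
a[i]:   4 13  2  6 13 25  5 11  3 27 15  6 18  8
S:      4 17  2 10 23 48  9 21  5 75 38 15 56 23
Maximum is 75 (e.g. 4 + 6 + 13 + 25 + 27).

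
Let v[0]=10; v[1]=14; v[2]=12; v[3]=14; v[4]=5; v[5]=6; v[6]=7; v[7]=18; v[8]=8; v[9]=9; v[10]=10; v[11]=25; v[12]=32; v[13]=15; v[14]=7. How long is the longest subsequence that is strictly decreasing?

Let dp[i] be the longest strictly decreasing subsequence ending at i:
i:      0  1  2  3  4  5  6  7  8  9 10 11 12 13 14
v[i]:  10 14 12 14  5  6  7 18  8  9 10 25 32 15  7
dp:     1  1  2  1  3  3  3  1  3  3  3  1  1  2  4
Maximum is 4.

4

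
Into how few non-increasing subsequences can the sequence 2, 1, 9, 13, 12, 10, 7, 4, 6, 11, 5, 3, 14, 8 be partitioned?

Place each on the leftmost legal pile:
2 → new pile 1 (tops now [2])
1 → pile 1 (tops now [1])
9 → new pile 2 (tops now [1, 9])
13 → new pile 3 (tops now [1, 9, 13])
12 → pile 3 (tops now [1, 9, 12])
10 → pile 3 (tops now [1, 9, 10])
7 → pile 2 (tops now [1, 7, 10])
4 → pile 2 (tops now [1, 4, 10])
6 → pile 3 (tops now [1, 4, 6])
11 → new pile 4 (tops now [1, 4, 6, 11])
5 → pile 3 (tops now [1, 4, 5, 11])
3 → pile 2 (tops now [1, 3, 5, 11])
14 → new pile 5 (tops now [1, 3, 5, 11, 14])
8 → pile 4 (tops now [1, 3, 5, 8, 14])
Five piles.

5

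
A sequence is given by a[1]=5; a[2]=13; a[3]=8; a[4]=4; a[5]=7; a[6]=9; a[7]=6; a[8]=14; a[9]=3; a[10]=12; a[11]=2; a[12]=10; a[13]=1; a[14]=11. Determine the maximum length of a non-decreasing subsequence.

5

Let dp[i] be the length of the longest such subsequence ending at index i:
i:      1  2  3  4  5  6  7  8  9 10 11 12 13 14
a[i]:   5 13  8  4  7  9  6 14  3 12  2 10  1 11
dp:     1  2  2  1  2  3  2  4  1  4  1  4  1  5
Maximum dp value is 5.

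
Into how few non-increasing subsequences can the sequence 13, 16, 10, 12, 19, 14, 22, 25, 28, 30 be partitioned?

Place each on the leftmost legal pile:
13 → new pile 1 (tops now [13])
16 → new pile 2 (tops now [13, 16])
10 → pile 1 (tops now [10, 16])
12 → pile 2 (tops now [10, 12])
19 → new pile 3 (tops now [10, 12, 19])
14 → pile 3 (tops now [10, 12, 14])
22 → new pile 4 (tops now [10, 12, 14, 22])
25 → new pile 5 (tops now [10, 12, 14, 22, 25])
28 → new pile 6 (tops now [10, 12, 14, 22, 25, 28])
30 → new pile 7 (tops now [10, 12, 14, 22, 25, 28, 30])
Seven piles.

7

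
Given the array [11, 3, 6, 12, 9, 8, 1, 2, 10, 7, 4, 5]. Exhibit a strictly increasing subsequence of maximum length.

3, 6, 9, 10

Patience tails give the LIS length; then backtrack through the dp parents:
11 → extends → [11]
3 → replaces 11 → [3]
6 → extends → [3, 6]
12 → extends → [3, 6, 12]
9 → replaces 12 → [3, 6, 9]
8 → replaces 9 → [3, 6, 8]
1 → replaces 3 → [1, 6, 8]
2 → replaces 6 → [1, 2, 8]
10 → extends → [1, 2, 8, 10]
7 → replaces 8 → [1, 2, 7, 10]
4 → replaces 7 → [1, 2, 4, 10]
5 → replaces 10 → [1, 2, 4, 5]
Length 4; one witness is 3, 6, 9, 10.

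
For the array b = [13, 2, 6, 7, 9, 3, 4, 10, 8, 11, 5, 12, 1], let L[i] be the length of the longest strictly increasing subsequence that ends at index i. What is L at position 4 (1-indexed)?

3

dp[i] = 1 + max{dp[j] : j<i, b[j]<b[i]} (or 1 if no such j):
i:      1  2  3  4  5  6  7  8  9 10 11 12 13
b[i]:  13  2  6  7  9  3  4 10  8 11  5 12  1
dp:     1  1  2  3  4  2  3  5  4  6  4  7  1
At index 4 the value is 3.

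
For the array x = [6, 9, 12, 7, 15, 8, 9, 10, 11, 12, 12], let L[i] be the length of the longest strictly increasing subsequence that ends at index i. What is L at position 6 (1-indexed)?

3

dp[i] = 1 + max{dp[j] : j<i, x[j]<x[i]} (or 1 if no such j):
i:      1  2  3  4  5  6  7  8  9 10 11
x[i]:   6  9 12  7 15  8  9 10 11 12 12
dp:     1  2  3  2  4  3  4  5  6  7  7
At index 6 the value is 3.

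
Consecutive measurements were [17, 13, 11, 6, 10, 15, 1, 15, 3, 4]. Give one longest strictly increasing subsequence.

6, 10, 15

Patience tails give the LIS length; then backtrack through the dp parents:
17 → extends → [17]
13 → replaces 17 → [13]
11 → replaces 13 → [11]
6 → replaces 11 → [6]
10 → extends → [6, 10]
15 → extends → [6, 10, 15]
1 → replaces 6 → [1, 10, 15]
15 → already a tail → [1, 10, 15]
3 → replaces 10 → [1, 3, 15]
4 → replaces 15 → [1, 3, 4]
Length 3; one witness is 6, 10, 15.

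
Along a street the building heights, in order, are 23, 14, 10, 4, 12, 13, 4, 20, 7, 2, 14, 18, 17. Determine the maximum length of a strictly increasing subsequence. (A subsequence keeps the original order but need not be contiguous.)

5

Let dp[i] be the length of the longest such subsequence ending at index i:
i:      1  2  3  4  5  6  7  8  9 10 11 12 13
a[i]:  23 14 10  4 12 13  4 20  7  2 14 18 17
dp:     1  1  1  1  2  3  1  4  2  1  4  5  5
Maximum dp value is 5.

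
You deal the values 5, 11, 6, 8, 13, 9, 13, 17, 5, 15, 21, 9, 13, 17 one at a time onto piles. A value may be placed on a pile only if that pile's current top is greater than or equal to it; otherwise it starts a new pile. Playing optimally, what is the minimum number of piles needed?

7

The minimum number of non-increasing subsequences covering a sequence equals the length of its longest strictly increasing subsequence.
LIS length is 7 (e.g. 5, 6, 8, 9, 13, 17, 21), so 7 piles are needed.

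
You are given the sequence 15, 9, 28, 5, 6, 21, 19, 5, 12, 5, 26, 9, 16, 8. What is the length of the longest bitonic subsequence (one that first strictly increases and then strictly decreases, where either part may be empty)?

inc[i] = longest strictly increasing subsequence ending at i; dec[i] = longest strictly decreasing subsequence starting at i:
i:      1  2  3  4  5  6  7  8  9 10 11 12 13 14
a[i]:  15  9 28  5  6 21 19  5 12  5 26  9 16  8
inc:    1  1  2  1  2  3  3  1  3  1  4  3  4  3
dec:    4  3  6  1  2  5  4  1  3  1  3  2  2  1
Best peak at i=3 (value 28): inc=2, dec=6, length 2+6−1 = 7.

7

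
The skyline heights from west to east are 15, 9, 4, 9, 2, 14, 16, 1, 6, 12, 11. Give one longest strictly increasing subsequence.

Patience tails give the LIS length; then backtrack through the dp parents:
15 → extends → [15]
9 → replaces 15 → [9]
4 → replaces 9 → [4]
9 → extends → [4, 9]
2 → replaces 4 → [2, 9]
14 → extends → [2, 9, 14]
16 → extends → [2, 9, 14, 16]
1 → replaces 2 → [1, 9, 14, 16]
6 → replaces 9 → [1, 6, 14, 16]
12 → replaces 14 → [1, 6, 12, 16]
11 → replaces 12 → [1, 6, 11, 16]
Length 4; one witness is 4, 9, 14, 16.

4, 9, 14, 16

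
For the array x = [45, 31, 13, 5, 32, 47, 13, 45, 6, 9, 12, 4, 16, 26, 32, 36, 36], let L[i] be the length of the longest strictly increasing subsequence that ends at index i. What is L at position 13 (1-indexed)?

dp[i] = 1 + max{dp[j] : j<i, x[j]<x[i]} (or 1 if no such j):
i:      1  2  3  4  5  6  7  8  9 10 11 12 13 14 15 16 17
x[i]:  45 31 13  5 32 47 13 45  6  9 12  4 16 26 32 36 36
dp:     1  1  1  1  2  3  2  3  2  3  4  1  5  6  7  8  8
At index 13 the value is 5.

5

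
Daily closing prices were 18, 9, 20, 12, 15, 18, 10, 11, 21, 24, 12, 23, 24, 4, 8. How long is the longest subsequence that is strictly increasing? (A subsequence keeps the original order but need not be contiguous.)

Track the smallest tail for each achievable length (strict):
18 → extends → [18]
9 → replaces 18 → [9]
20 → extends → [9, 20]
12 → replaces 20 → [9, 12]
15 → extends → [9, 12, 15]
18 → extends → [9, 12, 15, 18]
10 → replaces 12 → [9, 10, 15, 18]
11 → replaces 15 → [9, 10, 11, 18]
21 → extends → [9, 10, 11, 18, 21]
24 → extends → [9, 10, 11, 18, 21, 24]
12 → replaces 18 → [9, 10, 11, 12, 21, 24]
23 → replaces 24 → [9, 10, 11, 12, 21, 23]
24 → extends → [9, 10, 11, 12, 21, 23, 24]
4 → replaces 9 → [4, 10, 11, 12, 21, 23, 24]
8 → replaces 10 → [4, 8, 11, 12, 21, 23, 24]
Seven tails, so the longest strictly increasing subsequence has length 7 (e.g. 9, 12, 15, 18, 21, 23, 24).

7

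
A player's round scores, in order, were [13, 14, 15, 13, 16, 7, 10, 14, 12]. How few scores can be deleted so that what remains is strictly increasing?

5

Fewest deletions = n − (longest strictly increasing subsequence).
i:      1  2  3  4  5  6  7  8  9
a[i]:  13 14 15 13 16  7 10 14 12
dp:     1  2  3  1  4  1  2  3  3
max dp = 4, so deletions = 9 − 4 = 5.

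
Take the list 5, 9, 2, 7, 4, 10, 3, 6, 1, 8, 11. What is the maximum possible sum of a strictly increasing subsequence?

Let S[i] be the best sum of a strictly increasing subsequence ending at i:
i:      1  2  3  4  5  6  7  8  9 10 11
a[i]:   5  9  2  7  4 10  3  6  1  8 11
S:      5 14  2 12  6 24  5 12  1 20 35
Maximum is 35 (e.g. 5 + 9 + 10 + 11).

35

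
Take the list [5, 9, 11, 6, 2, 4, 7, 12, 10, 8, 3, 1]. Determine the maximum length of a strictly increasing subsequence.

Let dp[i] be the length of the longest such subsequence ending at index i:
i:      1  2  3  4  5  6  7  8  9 10 11 12
a[i]:   5  9 11  6  2  4  7 12 10  8  3  1
dp:     1  2  3  2  1  2  3  4  4  4  2  1
Maximum dp value is 4.

4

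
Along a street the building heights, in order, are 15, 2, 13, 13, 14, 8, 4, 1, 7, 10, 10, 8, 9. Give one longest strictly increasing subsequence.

2, 4, 7, 8, 9

Patience tails give the LIS length; then backtrack through the dp parents:
15 → extends → [15]
2 → replaces 15 → [2]
13 → extends → [2, 13]
13 → already a tail → [2, 13]
14 → extends → [2, 13, 14]
8 → replaces 13 → [2, 8, 14]
4 → replaces 8 → [2, 4, 14]
1 → replaces 2 → [1, 4, 14]
7 → replaces 14 → [1, 4, 7]
10 → extends → [1, 4, 7, 10]
10 → already a tail → [1, 4, 7, 10]
8 → replaces 10 → [1, 4, 7, 8]
9 → extends → [1, 4, 7, 8, 9]
Length 5; one witness is 2, 4, 7, 8, 9.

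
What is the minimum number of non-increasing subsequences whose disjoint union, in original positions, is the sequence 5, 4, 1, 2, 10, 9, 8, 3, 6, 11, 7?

Place each on the leftmost legal pile:
5 → new pile 1 (tops now [5])
4 → pile 1 (tops now [4])
1 → pile 1 (tops now [1])
2 → new pile 2 (tops now [1, 2])
10 → new pile 3 (tops now [1, 2, 10])
9 → pile 3 (tops now [1, 2, 9])
8 → pile 3 (tops now [1, 2, 8])
3 → pile 3 (tops now [1, 2, 3])
6 → new pile 4 (tops now [1, 2, 3, 6])
11 → new pile 5 (tops now [1, 2, 3, 6, 11])
7 → pile 5 (tops now [1, 2, 3, 6, 7])
Five piles.

5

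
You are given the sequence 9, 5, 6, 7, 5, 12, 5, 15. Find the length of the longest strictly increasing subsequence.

5

Let dp[i] be the length of the longest such subsequence ending at index i:
i:      1  2  3  4  5  6  7  8
a[i]:   9  5  6  7  5 12  5 15
dp:     1  1  2  3  1  4  1  5
Maximum dp value is 5.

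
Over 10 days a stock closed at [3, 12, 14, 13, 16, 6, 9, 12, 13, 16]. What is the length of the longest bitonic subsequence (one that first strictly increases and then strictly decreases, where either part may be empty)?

6

inc[i] = longest strictly increasing subsequence ending at i; dec[i] = longest strictly decreasing subsequence starting at i:
i:      1  2  3  4  5  6  7  8  9 10
a[i]:   3 12 14 13 16  6  9 12 13 16
inc:    1  2  3  3  4  2  3  4  5  6
dec:    1  2  3  2  2  1  1  1  1  1
Best peak at i=10 (value 16): inc=6, dec=1, length 6+1−1 = 6.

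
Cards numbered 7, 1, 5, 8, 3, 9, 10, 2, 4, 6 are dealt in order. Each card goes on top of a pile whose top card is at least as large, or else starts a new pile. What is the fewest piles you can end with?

Place each on the leftmost legal pile:
7 → new pile 1 (tops now [7])
1 → pile 1 (tops now [1])
5 → new pile 2 (tops now [1, 5])
8 → new pile 3 (tops now [1, 5, 8])
3 → pile 2 (tops now [1, 3, 8])
9 → new pile 4 (tops now [1, 3, 8, 9])
10 → new pile 5 (tops now [1, 3, 8, 9, 10])
2 → pile 2 (tops now [1, 2, 8, 9, 10])
4 → pile 3 (tops now [1, 2, 4, 9, 10])
6 → pile 4 (tops now [1, 2, 4, 6, 10])
Five piles.

5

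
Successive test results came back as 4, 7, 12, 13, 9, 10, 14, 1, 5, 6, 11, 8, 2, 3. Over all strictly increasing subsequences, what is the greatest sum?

50

Let S[i] be the best sum of a strictly increasing subsequence ending at i:
i:      1  2  3  4  5  6  7  8  9 10 11 12 13 14
a[i]:   4  7 12 13  9 10 14  1  5  6 11  8  2  3
S:      4 11 23 36 20 30 50  1  9 15 41 23  3  6
Maximum is 50 (e.g. 4 + 7 + 12 + 13 + 14).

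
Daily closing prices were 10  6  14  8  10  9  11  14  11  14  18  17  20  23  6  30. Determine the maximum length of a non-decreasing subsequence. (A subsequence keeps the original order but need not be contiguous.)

Track the smallest tail for each achievable length (allowing ties):
10 → extends → [10]
6 → replaces 10 → [6]
14 → extends → [6, 14]
8 → replaces 14 → [6, 8]
10 → extends → [6, 8, 10]
9 → replaces 10 → [6, 8, 9]
11 → extends → [6, 8, 9, 11]
14 → extends → [6, 8, 9, 11, 14]
11 → replaces 14 → [6, 8, 9, 11, 11]
14 → extends → [6, 8, 9, 11, 11, 14]
18 → extends → [6, 8, 9, 11, 11, 14, 18]
17 → replaces 18 → [6, 8, 9, 11, 11, 14, 17]
20 → extends → [6, 8, 9, 11, 11, 14, 17, 20]
23 → extends → [6, 8, 9, 11, 11, 14, 17, 20, 23]
6 → replaces 8 → [6, 6, 9, 11, 11, 14, 17, 20, 23]
30 → extends → [6, 6, 9, 11, 11, 14, 17, 20, 23, 30]
Ten tails, so the longest non-decreasing subsequence has length 10 (e.g. 6, 8, 10, 11, 14, 14, 18, 20, 23, 30).

10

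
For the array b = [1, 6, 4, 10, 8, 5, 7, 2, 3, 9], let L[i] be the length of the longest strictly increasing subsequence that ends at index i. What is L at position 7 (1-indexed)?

dp[i] = 1 + max{dp[j] : j<i, b[j]<b[i]} (or 1 if no such j):
i:      1  2  3  4  5  6  7  8  9 10
b[i]:   1  6  4 10  8  5  7  2  3  9
dp:     1  2  2  3  3  3  4  2  3  5
At index 7 the value is 4.

4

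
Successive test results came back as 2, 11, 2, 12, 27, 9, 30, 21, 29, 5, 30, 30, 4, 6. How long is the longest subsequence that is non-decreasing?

Track the smallest tail for each achievable length (allowing ties):
2 → extends → [2]
11 → extends → [2, 11]
2 → replaces 11 → [2, 2]
12 → extends → [2, 2, 12]
27 → extends → [2, 2, 12, 27]
9 → replaces 12 → [2, 2, 9, 27]
30 → extends → [2, 2, 9, 27, 30]
21 → replaces 27 → [2, 2, 9, 21, 30]
29 → replaces 30 → [2, 2, 9, 21, 29]
5 → replaces 9 → [2, 2, 5, 21, 29]
30 → extends → [2, 2, 5, 21, 29, 30]
30 → extends → [2, 2, 5, 21, 29, 30, 30]
4 → replaces 5 → [2, 2, 4, 21, 29, 30, 30]
6 → replaces 21 → [2, 2, 4, 6, 29, 30, 30]
Seven tails, so the longest non-decreasing subsequence has length 7 (e.g. 2, 11, 12, 27, 30, 30, 30).

7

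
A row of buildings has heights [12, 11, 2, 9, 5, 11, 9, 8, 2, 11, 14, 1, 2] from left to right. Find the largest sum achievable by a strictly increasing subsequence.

41

Let S[i] be the best sum of a strictly increasing subsequence ending at i:
i:      1  2  3  4  5  6  7  8  9 10 11 12 13
a[i]:  12 11  2  9  5 11  9  8  2 11 14  1  2
S:     12 11  2 11  7 22 16 15  2 27 41  1  3
Maximum is 41 (e.g. 2 + 5 + 9 + 11 + 14).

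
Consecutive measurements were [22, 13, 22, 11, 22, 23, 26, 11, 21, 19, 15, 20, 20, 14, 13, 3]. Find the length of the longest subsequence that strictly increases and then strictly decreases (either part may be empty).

10

inc[i] = longest strictly increasing subsequence ending at i; dec[i] = longest strictly decreasing subsequence starting at i:
i:      1  2  3  4  5  6  7  8  9 10 11 12 13 14 15 16
a[i]:  22 13 22 11 22 23 26 11 21 19 15 20 20 14 13  3
inc:    1  1  2  1  2  3  4  1  2  2  2  3  3  2  2  1
dec:    7  3  7  2  7  7  7  2  6  5  4  4  4  3  2  1
Best peak at i=7 (value 26): inc=4, dec=7, length 4+7−1 = 10.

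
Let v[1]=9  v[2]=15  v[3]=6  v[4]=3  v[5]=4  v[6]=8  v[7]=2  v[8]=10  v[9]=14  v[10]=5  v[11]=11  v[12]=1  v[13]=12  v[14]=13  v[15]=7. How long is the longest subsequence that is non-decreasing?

7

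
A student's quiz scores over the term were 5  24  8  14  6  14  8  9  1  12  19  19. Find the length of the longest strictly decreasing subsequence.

Negate each value so 'decreasing' becomes 'increasing', then run patience tails on the negated sequence:
-5 → extends → [-5]
-24 → replaces -5 → [-24]
-8 → extends → [-24, -8]
-14 → replaces -8 → [-24, -14]
-6 → extends → [-24, -14, -6]
-14 → already a tail → [-24, -14, -6]
-8 → replaces -6 → [-24, -14, -8]
-9 → replaces -8 → [-24, -14, -9]
-1 → extends → [-24, -14, -9, -1]
-12 → replaces -9 → [-24, -14, -12, -1]
-19 → replaces -14 → [-24, -19, -12, -1]
-19 → already a tail → [-24, -19, -12, -1]
Four tails, so the longest strictly decreasing subsequence of the original has length 4.

4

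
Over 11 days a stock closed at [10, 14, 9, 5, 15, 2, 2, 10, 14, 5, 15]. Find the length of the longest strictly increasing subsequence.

Let dp[i] be the length of the longest such subsequence ending at index i:
i:      1  2  3  4  5  6  7  8  9 10 11
a[i]:  10 14  9  5 15  2  2 10 14  5 15
dp:     1  2  1  1  3  1  1  2  3  2  4
Maximum dp value is 4.

4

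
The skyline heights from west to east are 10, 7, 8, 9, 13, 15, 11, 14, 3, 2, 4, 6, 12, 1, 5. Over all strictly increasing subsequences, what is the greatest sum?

Let S[i] be the best sum of a strictly increasing subsequence ending at i:
i:      1  2  3  4  5  6  7  8  9 10 11 12 13 14 15
a[i]:  10  7  8  9 13 15 11 14  3  2  4  6 12  1  5
S:     10  7 15 24 37 52 35 51  3  2  7 13 47  1 12
Maximum is 52 (e.g. 7 + 8 + 9 + 13 + 15).

52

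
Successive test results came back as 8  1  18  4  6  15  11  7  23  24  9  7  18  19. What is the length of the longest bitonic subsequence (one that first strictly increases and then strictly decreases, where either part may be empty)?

8

inc[i] = longest strictly increasing subsequence ending at i; dec[i] = longest strictly decreasing subsequence starting at i:
i:      1  2  3  4  5  6  7  8  9 10 11 12 13 14
a[i]:   8  1 18  4  6 15 11  7 23 24  9  7 18 19
inc:    1  1  2  2  3  4  4  4  5  6  5  4  6  7
dec:    2  1  5  1  1  4  3  1  3  3  2  1  1  1
Best peak at i=10 (value 24): inc=6, dec=3, length 6+3−1 = 8.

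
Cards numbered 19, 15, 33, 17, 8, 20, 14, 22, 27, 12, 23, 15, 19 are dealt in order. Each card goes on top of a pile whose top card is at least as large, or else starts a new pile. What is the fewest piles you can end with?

Place each on the leftmost legal pile:
19 → new pile 1 (tops now [19])
15 → pile 1 (tops now [15])
33 → new pile 2 (tops now [15, 33])
17 → pile 2 (tops now [15, 17])
8 → pile 1 (tops now [8, 17])
20 → new pile 3 (tops now [8, 17, 20])
14 → pile 2 (tops now [8, 14, 20])
22 → new pile 4 (tops now [8, 14, 20, 22])
27 → new pile 5 (tops now [8, 14, 20, 22, 27])
12 → pile 2 (tops now [8, 12, 20, 22, 27])
23 → pile 5 (tops now [8, 12, 20, 22, 23])
15 → pile 3 (tops now [8, 12, 15, 22, 23])
19 → pile 4 (tops now [8, 12, 15, 19, 23])
Five piles.

5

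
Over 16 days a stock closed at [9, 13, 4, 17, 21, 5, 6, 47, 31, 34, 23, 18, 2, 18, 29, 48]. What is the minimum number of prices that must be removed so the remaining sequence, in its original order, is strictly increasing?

9

Fewest deletions = n − (longest strictly increasing subsequence).
Patience tails:
9 → extends → [9]
13 → extends → [9, 13]
4 → replaces 9 → [4, 13]
17 → extends → [4, 13, 17]
21 → extends → [4, 13, 17, 21]
5 → replaces 13 → [4, 5, 17, 21]
6 → replaces 17 → [4, 5, 6, 21]
47 → extends → [4, 5, 6, 21, 47]
31 → replaces 47 → [4, 5, 6, 21, 31]
34 → extends → [4, 5, 6, 21, 31, 34]
23 → replaces 31 → [4, 5, 6, 21, 23, 34]
18 → replaces 21 → [4, 5, 6, 18, 23, 34]
2 → replaces 4 → [2, 5, 6, 18, 23, 34]
18 → already a tail → [2, 5, 6, 18, 23, 34]
29 → replaces 34 → [2, 5, 6, 18, 23, 29]
48 → extends → [2, 5, 6, 18, 23, 29, 48]
Longest strictly increasing subsequence has length 7, so deletions = 16 − 7 = 9.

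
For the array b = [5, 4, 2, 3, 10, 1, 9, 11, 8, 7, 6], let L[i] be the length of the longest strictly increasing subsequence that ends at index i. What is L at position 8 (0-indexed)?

3

dp[i] = 1 + max{dp[j] : j<i, b[j]<b[i]} (or 1 if no such j):
i:      0  1  2  3  4  5  6  7  8  9 10
b[i]:   5  4  2  3 10  1  9 11  8  7  6
dp:     1  1  1  2  3  1  3  4  3  3  3
At index 8 the value is 3.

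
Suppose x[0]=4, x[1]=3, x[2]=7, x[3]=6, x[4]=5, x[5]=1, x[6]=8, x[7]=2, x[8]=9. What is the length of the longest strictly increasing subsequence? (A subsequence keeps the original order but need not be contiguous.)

Let dp[i] be the length of the longest such subsequence ending at index i:
i:     0 1 2 3 4 5 6 7 8
x[i]:  4 3 7 6 5 1 8 2 9
dp:    1 1 2 2 2 1 3 2 4
Maximum dp value is 4.

4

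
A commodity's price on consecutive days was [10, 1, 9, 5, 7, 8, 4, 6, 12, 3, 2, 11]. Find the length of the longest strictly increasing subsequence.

5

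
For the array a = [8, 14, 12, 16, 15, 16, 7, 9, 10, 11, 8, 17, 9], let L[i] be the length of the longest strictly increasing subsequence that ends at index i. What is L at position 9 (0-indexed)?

dp[i] = 1 + max{dp[j] : j<i, a[j]<a[i]} (or 1 if no such j):
i:      0  1  2  3  4  5  6  7  8  9 10 11 12
a[i]:   8 14 12 16 15 16  7  9 10 11  8 17  9
dp:     1  2  2  3  3  4  1  2  3  4  2  5  3
At index 9 the value is 4.

4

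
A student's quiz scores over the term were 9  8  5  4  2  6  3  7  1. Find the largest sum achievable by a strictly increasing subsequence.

18

Let S[i] be the best sum of a strictly increasing subsequence ending at i:
i:      1  2  3  4  5  6  7  8  9
a[i]:   9  8  5  4  2  6  3  7  1
S:      9  8  5  4  2 11  5 18  1
Maximum is 18 (e.g. 5 + 6 + 7).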